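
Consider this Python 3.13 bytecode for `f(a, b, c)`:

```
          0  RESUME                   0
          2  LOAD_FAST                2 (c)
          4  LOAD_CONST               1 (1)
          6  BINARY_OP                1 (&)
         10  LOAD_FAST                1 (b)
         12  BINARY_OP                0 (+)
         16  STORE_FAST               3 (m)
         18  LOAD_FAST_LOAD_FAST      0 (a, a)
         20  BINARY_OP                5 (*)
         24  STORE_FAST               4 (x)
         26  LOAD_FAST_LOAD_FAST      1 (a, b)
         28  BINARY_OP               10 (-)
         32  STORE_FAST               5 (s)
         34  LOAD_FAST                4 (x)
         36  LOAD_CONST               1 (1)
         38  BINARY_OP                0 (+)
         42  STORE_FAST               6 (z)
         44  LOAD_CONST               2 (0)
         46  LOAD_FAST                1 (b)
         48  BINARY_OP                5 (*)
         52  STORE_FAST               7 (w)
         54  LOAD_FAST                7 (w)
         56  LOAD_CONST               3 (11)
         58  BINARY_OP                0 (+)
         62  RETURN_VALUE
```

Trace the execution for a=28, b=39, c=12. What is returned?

11

LOAD_FAST c → push 12. Stack: [12]
LOAD_CONST → push 1. Stack: [12, 1]
BINARY_OP & → 12 & 1 = 0. Stack: [0]
LOAD_FAST b → push 39. Stack: [0, 39]
BINARY_OP + → 0 + 39 = 39. Stack: [39]
STORE_FAST m → m=39. Stack: []
LOAD_FAST_LOAD_FAST a,a → push 28,28. Stack: [28, 28]
BINARY_OP * → 28 * 28 = 784. Stack: [784]
STORE_FAST x → x=784. Stack: []
LOAD_FAST_LOAD_FAST a,b → push 28,39. Stack: [28, 39]
BINARY_OP - → 28 - 39 = -11. Stack: [-11]
STORE_FAST s → s=-11. Stack: []
LOAD_FAST x → push 784. Stack: [784]
LOAD_CONST → push 1. Stack: [784, 1]
BINARY_OP + → 784 + 1 = 785. Stack: [785]
STORE_FAST z → z=785. Stack: []
LOAD_CONST → push 0. Stack: [0]
LOAD_FAST b → push 39. Stack: [0, 39]
BINARY_OP * → 0 * 39 = 0. Stack: [0]
STORE_FAST w → w=0. Stack: []
LOAD_FAST w → push 0. Stack: [0]
LOAD_CONST → push 11. Stack: [0, 11]
BINARY_OP + → 0 + 11 = 11. Stack: [11]
RETURN_VALUE → return 11.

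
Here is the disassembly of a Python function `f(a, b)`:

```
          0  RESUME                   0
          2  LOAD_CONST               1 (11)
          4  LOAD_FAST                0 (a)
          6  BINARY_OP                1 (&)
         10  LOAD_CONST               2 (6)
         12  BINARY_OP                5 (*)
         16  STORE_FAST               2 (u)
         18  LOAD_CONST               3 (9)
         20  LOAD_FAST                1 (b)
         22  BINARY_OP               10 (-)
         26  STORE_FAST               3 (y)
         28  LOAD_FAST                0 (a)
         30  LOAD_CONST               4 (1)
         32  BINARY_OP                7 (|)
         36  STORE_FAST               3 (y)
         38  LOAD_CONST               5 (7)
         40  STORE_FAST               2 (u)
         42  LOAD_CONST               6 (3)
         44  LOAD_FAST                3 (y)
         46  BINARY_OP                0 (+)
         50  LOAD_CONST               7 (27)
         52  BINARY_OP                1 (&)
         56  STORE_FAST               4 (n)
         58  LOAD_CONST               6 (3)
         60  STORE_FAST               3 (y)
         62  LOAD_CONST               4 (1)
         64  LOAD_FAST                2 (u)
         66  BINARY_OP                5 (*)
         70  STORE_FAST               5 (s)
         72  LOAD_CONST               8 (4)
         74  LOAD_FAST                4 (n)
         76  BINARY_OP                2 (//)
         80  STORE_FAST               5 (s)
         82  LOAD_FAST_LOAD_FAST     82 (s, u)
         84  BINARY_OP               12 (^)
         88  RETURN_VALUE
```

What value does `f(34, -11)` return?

5

LOAD_CONST → push 11. Stack: [11]
LOAD_FAST a → push 34. Stack: [11, 34]
BINARY_OP & → 11 & 34 = 2. Stack: [2]
LOAD_CONST → push 6. Stack: [2, 6]
BINARY_OP * → 2 * 6 = 12. Stack: [12]
STORE_FAST u → u=12. Stack: []
LOAD_CONST → push 9. Stack: [9]
LOAD_FAST b → push -11. Stack: [9, -11]
BINARY_OP - → 9 - -11 = 20. Stack: [20]
STORE_FAST y → y=20. Stack: []
LOAD_FAST a → push 34. Stack: [34]
LOAD_CONST → push 1. Stack: [34, 1]
BINARY_OP | → 34 | 1 = 35. Stack: [35]
STORE_FAST y → y=35. Stack: []
LOAD_CONST → push 7. Stack: [7]
STORE_FAST u → u=7. Stack: []
LOAD_CONST → push 3. Stack: [3]
LOAD_FAST y → push 35. Stack: [3, 35]
BINARY_OP + → 3 + 35 = 38. Stack: [38]
LOAD_CONST → push 27. Stack: [38, 27]
BINARY_OP & → 38 & 27 = 2. Stack: [2]
STORE_FAST n → n=2. Stack: []
LOAD_CONST → push 3. Stack: [3]
STORE_FAST y → y=3. Stack: []
LOAD_CONST → push 1. Stack: [1]
LOAD_FAST u → push 7. Stack: [1, 7]
BINARY_OP * → 1 * 7 = 7. Stack: [7]
STORE_FAST s → s=7. Stack: []
LOAD_CONST → push 4. Stack: [4]
LOAD_FAST n → push 2. Stack: [4, 2]
BINARY_OP // → 4 // 2 = 2. Stack: [2]
STORE_FAST s → s=2. Stack: []
LOAD_FAST_LOAD_FAST s,u → push 2,7. Stack: [2, 7]
BINARY_OP ^ → 2 ^ 7 = 5. Stack: [5]
RETURN_VALUE → return 5.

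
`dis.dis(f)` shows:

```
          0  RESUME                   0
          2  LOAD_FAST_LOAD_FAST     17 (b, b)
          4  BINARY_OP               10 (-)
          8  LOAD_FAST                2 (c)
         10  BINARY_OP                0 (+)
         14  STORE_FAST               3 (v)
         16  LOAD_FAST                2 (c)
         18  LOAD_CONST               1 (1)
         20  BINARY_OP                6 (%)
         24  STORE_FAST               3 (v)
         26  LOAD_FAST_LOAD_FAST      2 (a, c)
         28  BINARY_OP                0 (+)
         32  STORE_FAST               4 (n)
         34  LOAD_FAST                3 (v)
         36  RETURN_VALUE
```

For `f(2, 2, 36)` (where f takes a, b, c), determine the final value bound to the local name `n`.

LOAD_FAST_LOAD_FAST b,b → push 2,2. Stack: [2, 2]
BINARY_OP - → 2 - 2 = 0. Stack: [0]
LOAD_FAST c → push 36. Stack: [0, 36]
BINARY_OP + → 0 + 36 = 36. Stack: [36]
STORE_FAST v → v=36. Stack: []
LOAD_FAST c → push 36. Stack: [36]
LOAD_CONST → push 1. Stack: [36, 1]
BINARY_OP % → 36 % 1 = 0. Stack: [0]
STORE_FAST v → v=0. Stack: []
LOAD_FAST_LOAD_FAST a,c → push 2,36. Stack: [2, 36]
BINARY_OP + → 2 + 36 = 38. Stack: [38]
STORE_FAST n → n=38. Stack: []
LOAD_FAST v → push 0. Stack: [0]
RETURN_VALUE → return 0.

38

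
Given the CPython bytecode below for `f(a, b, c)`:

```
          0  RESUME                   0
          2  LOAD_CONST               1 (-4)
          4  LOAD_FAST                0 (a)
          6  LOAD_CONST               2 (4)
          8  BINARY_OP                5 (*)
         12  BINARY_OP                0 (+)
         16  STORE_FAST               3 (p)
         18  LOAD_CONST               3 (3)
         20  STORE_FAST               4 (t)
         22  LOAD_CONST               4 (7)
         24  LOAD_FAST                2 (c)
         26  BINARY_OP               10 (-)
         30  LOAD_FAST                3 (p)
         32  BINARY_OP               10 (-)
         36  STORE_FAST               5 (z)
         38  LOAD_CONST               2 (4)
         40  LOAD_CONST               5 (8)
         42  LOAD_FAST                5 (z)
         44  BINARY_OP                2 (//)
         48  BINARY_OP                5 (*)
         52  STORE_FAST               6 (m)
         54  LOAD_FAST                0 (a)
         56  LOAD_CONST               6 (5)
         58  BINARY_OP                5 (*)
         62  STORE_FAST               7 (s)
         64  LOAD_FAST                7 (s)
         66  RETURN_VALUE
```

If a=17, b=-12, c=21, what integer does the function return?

85

LOAD_CONST → push -4. Stack: [-4]
LOAD_FAST a → push 17. Stack: [-4, 17]
LOAD_CONST → push 4. Stack: [-4, 17, 4]
BINARY_OP * → 17 * 4 = 68. Stack: [-4, 68]
BINARY_OP + → -4 + 68 = 64. Stack: [64]
STORE_FAST p → p=64. Stack: []
LOAD_CONST → push 3. Stack: [3]
STORE_FAST t → t=3. Stack: []
LOAD_CONST → push 7. Stack: [7]
LOAD_FAST c → push 21. Stack: [7, 21]
BINARY_OP - → 7 - 21 = -14. Stack: [-14]
LOAD_FAST p → push 64. Stack: [-14, 64]
BINARY_OP - → -14 - 64 = -78. Stack: [-78]
STORE_FAST z → z=-78. Stack: []
LOAD_CONST → push 4. Stack: [4]
LOAD_CONST → push 8. Stack: [4, 8]
LOAD_FAST z → push -78. Stack: [4, 8, -78]
BINARY_OP // → 8 // -78 = -1. Stack: [4, -1]
BINARY_OP * → 4 * -1 = -4. Stack: [-4]
STORE_FAST m → m=-4. Stack: []
LOAD_FAST a → push 17. Stack: [17]
LOAD_CONST → push 5. Stack: [17, 5]
BINARY_OP * → 17 * 5 = 85. Stack: [85]
STORE_FAST s → s=85. Stack: []
LOAD_FAST s → push 85. Stack: [85]
RETURN_VALUE → return 85.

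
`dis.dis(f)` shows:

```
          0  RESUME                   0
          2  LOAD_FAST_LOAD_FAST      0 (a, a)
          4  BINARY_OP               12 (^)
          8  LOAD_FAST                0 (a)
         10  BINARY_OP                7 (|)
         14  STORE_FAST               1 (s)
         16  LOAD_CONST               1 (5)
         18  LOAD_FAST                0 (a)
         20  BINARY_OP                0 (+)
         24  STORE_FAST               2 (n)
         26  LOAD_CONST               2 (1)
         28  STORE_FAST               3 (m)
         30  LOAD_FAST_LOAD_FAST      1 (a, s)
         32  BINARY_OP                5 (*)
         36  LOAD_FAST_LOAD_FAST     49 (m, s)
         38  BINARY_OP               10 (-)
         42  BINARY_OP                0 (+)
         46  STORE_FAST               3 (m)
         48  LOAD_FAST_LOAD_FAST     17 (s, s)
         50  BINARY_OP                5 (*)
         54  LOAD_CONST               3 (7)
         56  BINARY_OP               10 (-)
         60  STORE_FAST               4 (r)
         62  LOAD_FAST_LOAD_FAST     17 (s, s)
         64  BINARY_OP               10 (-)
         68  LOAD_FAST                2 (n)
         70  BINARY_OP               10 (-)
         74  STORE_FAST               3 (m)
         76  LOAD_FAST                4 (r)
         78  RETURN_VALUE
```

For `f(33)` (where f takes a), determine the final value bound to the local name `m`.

LOAD_FAST_LOAD_FAST a,a → push 33,33. Stack: [33, 33]
BINARY_OP ^ → 33 ^ 33 = 0. Stack: [0]
LOAD_FAST a → push 33. Stack: [0, 33]
BINARY_OP | → 0 | 33 = 33. Stack: [33]
STORE_FAST s → s=33. Stack: []
LOAD_CONST → push 5. Stack: [5]
LOAD_FAST a → push 33. Stack: [5, 33]
BINARY_OP + → 5 + 33 = 38. Stack: [38]
STORE_FAST n → n=38. Stack: []
LOAD_CONST → push 1. Stack: [1]
STORE_FAST m → m=1. Stack: []
LOAD_FAST_LOAD_FAST a,s → push 33,33. Stack: [33, 33]
BINARY_OP * → 33 * 33 = 1089. Stack: [1089]
LOAD_FAST_LOAD_FAST m,s → push 1,33. Stack: [1089, 1, 33]
BINARY_OP - → 1 - 33 = -32. Stack: [1089, -32]
BINARY_OP + → 1089 + -32 = 1057. Stack: [1057]
STORE_FAST m → m=1057. Stack: []
LOAD_FAST_LOAD_FAST s,s → push 33,33. Stack: [33, 33]
BINARY_OP * → 33 * 33 = 1089. Stack: [1089]
LOAD_CONST → push 7. Stack: [1089, 7]
BINARY_OP - → 1089 - 7 = 1082. Stack: [1082]
STORE_FAST r → r=1082. Stack: []
LOAD_FAST_LOAD_FAST s,s → push 33,33. Stack: [33, 33]
BINARY_OP - → 33 - 33 = 0. Stack: [0]
LOAD_FAST n → push 38. Stack: [0, 38]
BINARY_OP - → 0 - 38 = -38. Stack: [-38]
STORE_FAST m → m=-38. Stack: []
LOAD_FAST r → push 1082. Stack: [1082]
RETURN_VALUE → return 1082.

-38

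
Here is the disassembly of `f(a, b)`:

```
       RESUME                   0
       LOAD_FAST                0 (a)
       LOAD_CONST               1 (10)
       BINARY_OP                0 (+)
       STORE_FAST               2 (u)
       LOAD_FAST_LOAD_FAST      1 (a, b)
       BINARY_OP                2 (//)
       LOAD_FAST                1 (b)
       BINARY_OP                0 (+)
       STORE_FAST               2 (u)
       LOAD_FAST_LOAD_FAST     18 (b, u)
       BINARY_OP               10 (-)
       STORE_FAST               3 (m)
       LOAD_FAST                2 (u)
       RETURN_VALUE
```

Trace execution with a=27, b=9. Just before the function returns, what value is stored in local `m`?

-3

LOAD_FAST a → push 27. Stack: [27]
LOAD_CONST → push 10. Stack: [27, 10]
BINARY_OP + → 27 + 10 = 37. Stack: [37]
STORE_FAST u → u=37. Stack: []
LOAD_FAST_LOAD_FAST a,b → push 27,9. Stack: [27, 9]
BINARY_OP // → 27 // 9 = 3. Stack: [3]
LOAD_FAST b → push 9. Stack: [3, 9]
BINARY_OP + → 3 + 9 = 12. Stack: [12]
STORE_FAST u → u=12. Stack: []
LOAD_FAST_LOAD_FAST b,u → push 9,12. Stack: [9, 12]
BINARY_OP - → 9 - 12 = -3. Stack: [-3]
STORE_FAST m → m=-3. Stack: []
LOAD_FAST u → push 12. Stack: [12]
RETURN_VALUE → return 12.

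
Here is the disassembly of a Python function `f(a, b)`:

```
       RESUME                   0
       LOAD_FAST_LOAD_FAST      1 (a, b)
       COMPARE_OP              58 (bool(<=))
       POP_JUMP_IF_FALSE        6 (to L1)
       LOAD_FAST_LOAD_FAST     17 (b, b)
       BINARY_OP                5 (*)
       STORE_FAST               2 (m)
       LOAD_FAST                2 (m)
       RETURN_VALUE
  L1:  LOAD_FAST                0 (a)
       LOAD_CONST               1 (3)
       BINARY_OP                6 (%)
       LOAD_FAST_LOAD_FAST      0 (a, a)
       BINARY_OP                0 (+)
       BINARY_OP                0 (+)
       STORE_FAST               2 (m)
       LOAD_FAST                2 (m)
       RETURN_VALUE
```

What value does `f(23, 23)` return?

LOAD_FAST_LOAD_FAST a,b → push 23,23. Stack: [23, 23]
COMPARE_OP bool(<=) → 23 vs 23 = True. Stack: [True]
POP_JUMP_IF_FALSE → pop True; no jump. Stack: []
LOAD_FAST_LOAD_FAST b,b → push 23,23. Stack: [23, 23]
BINARY_OP * → 23 * 23 = 529. Stack: [529]
STORE_FAST m → m=529. Stack: []
LOAD_FAST m → push 529. Stack: [529]
RETURN_VALUE → return 529.

529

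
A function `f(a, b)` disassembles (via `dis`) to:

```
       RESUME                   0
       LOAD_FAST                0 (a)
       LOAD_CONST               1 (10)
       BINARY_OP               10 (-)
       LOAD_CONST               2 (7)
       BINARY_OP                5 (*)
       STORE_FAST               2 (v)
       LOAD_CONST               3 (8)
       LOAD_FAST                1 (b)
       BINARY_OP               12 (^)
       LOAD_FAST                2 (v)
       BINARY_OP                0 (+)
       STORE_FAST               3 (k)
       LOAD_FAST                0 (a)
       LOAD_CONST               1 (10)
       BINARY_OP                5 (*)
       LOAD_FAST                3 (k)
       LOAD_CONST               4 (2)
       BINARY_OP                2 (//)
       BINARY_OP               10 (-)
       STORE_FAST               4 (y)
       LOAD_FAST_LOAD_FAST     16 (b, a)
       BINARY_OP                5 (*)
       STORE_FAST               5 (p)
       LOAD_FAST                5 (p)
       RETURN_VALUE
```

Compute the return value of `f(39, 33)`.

1287

LOAD_FAST a → push 39. Stack: [39]
LOAD_CONST → push 10. Stack: [39, 10]
BINARY_OP - → 39 - 10 = 29. Stack: [29]
LOAD_CONST → push 7. Stack: [29, 7]
BINARY_OP * → 29 * 7 = 203. Stack: [203]
STORE_FAST v → v=203. Stack: []
LOAD_CONST → push 8. Stack: [8]
LOAD_FAST b → push 33. Stack: [8, 33]
BINARY_OP ^ → 8 ^ 33 = 41. Stack: [41]
LOAD_FAST v → push 203. Stack: [41, 203]
BINARY_OP + → 41 + 203 = 244. Stack: [244]
STORE_FAST k → k=244. Stack: []
LOAD_FAST a → push 39. Stack: [39]
LOAD_CONST → push 10. Stack: [39, 10]
BINARY_OP * → 39 * 10 = 390. Stack: [390]
LOAD_FAST k → push 244. Stack: [390, 244]
LOAD_CONST → push 2. Stack: [390, 244, 2]
BINARY_OP // → 244 // 2 = 122. Stack: [390, 122]
BINARY_OP - → 390 - 122 = 268. Stack: [268]
STORE_FAST y → y=268. Stack: []
LOAD_FAST_LOAD_FAST b,a → push 33,39. Stack: [33, 39]
BINARY_OP * → 33 * 39 = 1287. Stack: [1287]
STORE_FAST p → p=1287. Stack: []
LOAD_FAST p → push 1287. Stack: [1287]
RETURN_VALUE → return 1287.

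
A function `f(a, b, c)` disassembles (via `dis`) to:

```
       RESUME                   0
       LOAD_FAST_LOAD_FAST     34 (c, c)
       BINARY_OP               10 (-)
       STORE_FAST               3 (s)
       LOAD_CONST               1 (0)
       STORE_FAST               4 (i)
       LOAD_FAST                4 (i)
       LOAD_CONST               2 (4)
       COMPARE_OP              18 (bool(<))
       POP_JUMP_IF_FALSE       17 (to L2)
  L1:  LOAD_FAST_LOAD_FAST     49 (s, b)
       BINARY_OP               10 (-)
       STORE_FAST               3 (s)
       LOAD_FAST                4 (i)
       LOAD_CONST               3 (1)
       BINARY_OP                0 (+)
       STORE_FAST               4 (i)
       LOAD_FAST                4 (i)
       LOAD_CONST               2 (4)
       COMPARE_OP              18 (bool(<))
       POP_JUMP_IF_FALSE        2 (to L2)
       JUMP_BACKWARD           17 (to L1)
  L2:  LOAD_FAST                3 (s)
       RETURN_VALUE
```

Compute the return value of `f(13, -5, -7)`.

20

LOAD_FAST_LOAD_FAST c,c → push -7,-7. Stack: [-7, -7]
BINARY_OP - → -7 - -7 = 0. Stack: [0]
STORE_FAST s → s=0. Stack: []
LOAD_CONST → push 0. Stack: [0]
STORE_FAST i → i=0. Stack: []
LOAD_FAST i → push 0. Stack: [0]
LOAD_CONST → push 4. Stack: [0, 4]
COMPARE_OP bool(<) → 0 vs 4 = True. Stack: [True]
POP_JUMP_IF_FALSE → pop True; no jump. Stack: []
LOAD_FAST_LOAD_FAST s,b → push 0,-5. Stack: [0, -5]
BINARY_OP - → 0 - -5 = 5. Stack: [5]
STORE_FAST s → s=5. Stack: []
LOAD_FAST i → push 0. Stack: [0]
LOAD_CONST → push 1. Stack: [0, 1]
BINARY_OP + → 0 + 1 = 1. Stack: [1]
STORE_FAST i → i=1. Stack: []
LOAD_FAST i → push 1. Stack: [1]
LOAD_CONST → push 4. Stack: [1, 4]
COMPARE_OP bool(<) → 1 vs 4 = True. Stack: [True]
POP_JUMP_IF_FALSE → pop True; no jump. Stack: []
LOAD_FAST_LOAD_FAST s,b → push 5,-5. Stack: [5, -5]
BINARY_OP - → 5 - -5 = 10. Stack: [10]
STORE_FAST s → s=10. Stack: []
LOAD_FAST i → push 1. Stack: [1]
LOAD_CONST → push 1. Stack: [1, 1]
BINARY_OP + → 1 + 1 = 2. Stack: [2]
STORE_FAST i → i=2. Stack: []
LOAD_FAST i → push 2. Stack: [2]
LOAD_CONST → push 4. Stack: [2, 4]
COMPARE_OP bool(<) → 2 vs 4 = True. Stack: [True]
POP_JUMP_IF_FALSE → pop True; no jump. Stack: []
LOAD_FAST_LOAD_FAST s,b → push 10,-5. Stack: [10, -5]
BINARY_OP - → 10 - -5 = 15. Stack: [15]
STORE_FAST s → s=15. Stack: []
LOAD_FAST i → push 2. Stack: [2]
LOAD_CONST → push 1. Stack: [2, 1]
BINARY_OP + → 2 + 1 = 3. Stack: [3]
STORE_FAST i → i=3. Stack: []
LOAD_FAST i → push 3. Stack: [3]
LOAD_CONST → push 4. Stack: [3, 4]
COMPARE_OP bool(<) → 3 vs 4 = True. Stack: [True]
POP_JUMP_IF_FALSE → pop True; no jump. Stack: []
LOAD_FAST_LOAD_FAST s,b → push 15,-5. Stack: [15, -5]
BINARY_OP - → 15 - -5 = 20. Stack: [20]
STORE_FAST s → s=20. Stack: []
LOAD_FAST i → push 3. Stack: [3]
LOAD_CONST → push 1. Stack: [3, 1]
BINARY_OP + → 3 + 1 = 4. Stack: [4]
STORE_FAST i → i=4. Stack: []
LOAD_FAST i → push 4. Stack: [4]
LOAD_CONST → push 4. Stack: [4, 4]
COMPARE_OP bool(<) → 4 vs 4 = False. Stack: [False]
POP_JUMP_IF_FALSE → pop False; jump. Stack: []
LOAD_FAST s → push 20. Stack: [20]
RETURN_VALUE → return 20.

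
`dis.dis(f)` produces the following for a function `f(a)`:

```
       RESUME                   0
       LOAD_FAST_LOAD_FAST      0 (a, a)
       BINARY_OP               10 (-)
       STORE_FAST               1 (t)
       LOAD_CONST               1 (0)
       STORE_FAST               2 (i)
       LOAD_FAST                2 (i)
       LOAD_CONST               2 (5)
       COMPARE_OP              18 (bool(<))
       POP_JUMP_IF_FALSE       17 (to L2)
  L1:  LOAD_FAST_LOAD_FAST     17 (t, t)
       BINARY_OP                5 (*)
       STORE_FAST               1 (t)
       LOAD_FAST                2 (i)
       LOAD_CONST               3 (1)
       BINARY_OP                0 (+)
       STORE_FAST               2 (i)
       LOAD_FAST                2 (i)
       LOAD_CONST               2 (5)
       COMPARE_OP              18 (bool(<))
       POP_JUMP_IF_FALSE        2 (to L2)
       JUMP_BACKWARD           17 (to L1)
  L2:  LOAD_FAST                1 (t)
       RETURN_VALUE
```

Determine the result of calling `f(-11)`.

0

LOAD_FAST_LOAD_FAST a,a → push -11,-11. Stack: [-11, -11]
BINARY_OP - → -11 - -11 = 0. Stack: [0]
STORE_FAST t → t=0. Stack: []
LOAD_CONST → push 0. Stack: [0]
STORE_FAST i → i=0. Stack: []
LOAD_FAST i → push 0. Stack: [0]
LOAD_CONST → push 5. Stack: [0, 5]
COMPARE_OP bool(<) → 0 vs 5 = True. Stack: [True]
POP_JUMP_IF_FALSE → pop True; no jump. Stack: []
LOAD_FAST_LOAD_FAST t,t → push 0,0. Stack: [0, 0]
BINARY_OP * → 0 * 0 = 0. Stack: [0]
STORE_FAST t → t=0. Stack: []
LOAD_FAST i → push 0. Stack: [0]
LOAD_CONST → push 1. Stack: [0, 1]
BINARY_OP + → 0 + 1 = 1. Stack: [1]
STORE_FAST i → i=1. Stack: []
LOAD_FAST i → push 1. Stack: [1]
LOAD_CONST → push 5. Stack: [1, 5]
COMPARE_OP bool(<) → 1 vs 5 = True. Stack: [True]
POP_JUMP_IF_FALSE → pop True; no jump. Stack: []
LOAD_FAST_LOAD_FAST t,t → push 0,0. Stack: [0, 0]
BINARY_OP * → 0 * 0 = 0. Stack: [0]
STORE_FAST t → t=0. Stack: []
LOAD_FAST i → push 1. Stack: [1]
LOAD_CONST → push 1. Stack: [1, 1]
BINARY_OP + → 1 + 1 = 2. Stack: [2]
STORE_FAST i → i=2. Stack: []
LOAD_FAST i → push 2. Stack: [2]
LOAD_CONST → push 5. Stack: [2, 5]
COMPARE_OP bool(<) → 2 vs 5 = True. Stack: [True]
POP_JUMP_IF_FALSE → pop True; no jump. Stack: []
LOAD_FAST_LOAD_FAST t,t → push 0,0. Stack: [0, 0]
BINARY_OP * → 0 * 0 = 0. Stack: [0]
STORE_FAST t → t=0. Stack: []
LOAD_FAST i → push 2. Stack: [2]
LOAD_CONST → push 1. Stack: [2, 1]
BINARY_OP + → 2 + 1 = 3. Stack: [3]
STORE_FAST i → i=3. Stack: []
LOAD_FAST i → push 3. Stack: [3]
LOAD_CONST → push 5. Stack: [3, 5]
COMPARE_OP bool(<) → 3 vs 5 = True. Stack: [True]
POP_JUMP_IF_FALSE → pop True; no jump. Stack: []
LOAD_FAST_LOAD_FAST t,t → push 0,0. Stack: [0, 0]
BINARY_OP * → 0 * 0 = 0. Stack: [0]
STORE_FAST t → t=0. Stack: []
LOAD_FAST i → push 3. Stack: [3]
LOAD_CONST → push 1. Stack: [3, 1]
BINARY_OP + → 3 + 1 = 4. Stack: [4]
STORE_FAST i → i=4. Stack: []
LOAD_FAST i → push 4. Stack: [4]
LOAD_CONST → push 5. Stack: [4, 5]
COMPARE_OP bool(<) → 4 vs 5 = True. Stack: [True]
POP_JUMP_IF_FALSE → pop True; no jump. Stack: []
LOAD_FAST_LOAD_FAST t,t → push 0,0. Stack: [0, 0]
BINARY_OP * → 0 * 0 = 0. Stack: [0]
STORE_FAST t → t=0. Stack: []
LOAD_FAST i → push 4. Stack: [4]
LOAD_CONST → push 1. Stack: [4, 1]
BINARY_OP + → 4 + 1 = 5. Stack: [5]
STORE_FAST i → i=5. Stack: []
LOAD_FAST i → push 5. Stack: [5]
LOAD_CONST → push 5. Stack: [5, 5]
COMPARE_OP bool(<) → 5 vs 5 = False. Stack: [False]
POP_JUMP_IF_FALSE → pop False; jump. Stack: []
LOAD_FAST t → push 0. Stack: [0]
RETURN_VALUE → return 0.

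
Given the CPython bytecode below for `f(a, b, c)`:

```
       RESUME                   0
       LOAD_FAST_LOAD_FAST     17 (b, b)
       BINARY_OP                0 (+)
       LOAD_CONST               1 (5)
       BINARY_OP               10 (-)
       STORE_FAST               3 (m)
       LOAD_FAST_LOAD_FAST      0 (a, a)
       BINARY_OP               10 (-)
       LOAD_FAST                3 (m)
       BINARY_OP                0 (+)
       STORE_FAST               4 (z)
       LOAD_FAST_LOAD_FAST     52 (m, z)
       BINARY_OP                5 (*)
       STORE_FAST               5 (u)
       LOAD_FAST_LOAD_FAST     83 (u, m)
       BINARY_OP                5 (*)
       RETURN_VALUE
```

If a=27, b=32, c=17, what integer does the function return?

205379

LOAD_FAST_LOAD_FAST b,b → push 32,32. Stack: [32, 32]
BINARY_OP + → 32 + 32 = 64. Stack: [64]
LOAD_CONST → push 5. Stack: [64, 5]
BINARY_OP - → 64 - 5 = 59. Stack: [59]
STORE_FAST m → m=59. Stack: []
LOAD_FAST_LOAD_FAST a,a → push 27,27. Stack: [27, 27]
BINARY_OP - → 27 - 27 = 0. Stack: [0]
LOAD_FAST m → push 59. Stack: [0, 59]
BINARY_OP + → 0 + 59 = 59. Stack: [59]
STORE_FAST z → z=59. Stack: []
LOAD_FAST_LOAD_FAST m,z → push 59,59. Stack: [59, 59]
BINARY_OP * → 59 * 59 = 3481. Stack: [3481]
STORE_FAST u → u=3481. Stack: []
LOAD_FAST_LOAD_FAST u,m → push 3481,59. Stack: [3481, 59]
BINARY_OP * → 3481 * 59 = 205379. Stack: [205379]
RETURN_VALUE → return 205379.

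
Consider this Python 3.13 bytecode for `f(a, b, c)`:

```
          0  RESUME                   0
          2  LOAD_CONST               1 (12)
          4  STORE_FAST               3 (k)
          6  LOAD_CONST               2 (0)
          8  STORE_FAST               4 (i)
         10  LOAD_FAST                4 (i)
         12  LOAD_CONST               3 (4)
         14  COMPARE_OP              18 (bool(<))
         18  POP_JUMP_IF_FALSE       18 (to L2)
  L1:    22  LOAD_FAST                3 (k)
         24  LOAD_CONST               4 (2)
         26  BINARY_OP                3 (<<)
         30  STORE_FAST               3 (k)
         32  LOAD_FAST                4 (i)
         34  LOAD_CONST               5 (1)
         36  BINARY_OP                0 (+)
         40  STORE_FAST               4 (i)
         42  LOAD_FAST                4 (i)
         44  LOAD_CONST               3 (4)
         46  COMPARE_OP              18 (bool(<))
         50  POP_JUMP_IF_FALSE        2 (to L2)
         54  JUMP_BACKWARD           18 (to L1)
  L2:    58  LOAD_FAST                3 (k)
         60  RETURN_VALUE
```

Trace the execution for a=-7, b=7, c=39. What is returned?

3072

LOAD_CONST → push 12. Stack: [12]
STORE_FAST k → k=12. Stack: []
LOAD_CONST → push 0. Stack: [0]
STORE_FAST i → i=0. Stack: []
LOAD_FAST i → push 0. Stack: [0]
LOAD_CONST → push 4. Stack: [0, 4]
COMPARE_OP bool(<) → 0 vs 4 = True. Stack: [True]
POP_JUMP_IF_FALSE → pop True; no jump. Stack: []
LOAD_FAST k → push 12. Stack: [12]
LOAD_CONST → push 2. Stack: [12, 2]
BINARY_OP << → 12 << 2 = 48. Stack: [48]
STORE_FAST k → k=48. Stack: []
LOAD_FAST i → push 0. Stack: [0]
LOAD_CONST → push 1. Stack: [0, 1]
BINARY_OP + → 0 + 1 = 1. Stack: [1]
STORE_FAST i → i=1. Stack: []
LOAD_FAST i → push 1. Stack: [1]
LOAD_CONST → push 4. Stack: [1, 4]
COMPARE_OP bool(<) → 1 vs 4 = True. Stack: [True]
POP_JUMP_IF_FALSE → pop True; no jump. Stack: []
LOAD_FAST k → push 48. Stack: [48]
LOAD_CONST → push 2. Stack: [48, 2]
BINARY_OP << → 48 << 2 = 192. Stack: [192]
STORE_FAST k → k=192. Stack: []
LOAD_FAST i → push 1. Stack: [1]
LOAD_CONST → push 1. Stack: [1, 1]
BINARY_OP + → 1 + 1 = 2. Stack: [2]
STORE_FAST i → i=2. Stack: []
LOAD_FAST i → push 2. Stack: [2]
LOAD_CONST → push 4. Stack: [2, 4]
COMPARE_OP bool(<) → 2 vs 4 = True. Stack: [True]
POP_JUMP_IF_FALSE → pop True; no jump. Stack: []
LOAD_FAST k → push 192. Stack: [192]
LOAD_CONST → push 2. Stack: [192, 2]
BINARY_OP << → 192 << 2 = 768. Stack: [768]
STORE_FAST k → k=768. Stack: []
LOAD_FAST i → push 2. Stack: [2]
LOAD_CONST → push 1. Stack: [2, 1]
BINARY_OP + → 2 + 1 = 3. Stack: [3]
STORE_FAST i → i=3. Stack: []
LOAD_FAST i → push 3. Stack: [3]
LOAD_CONST → push 4. Stack: [3, 4]
COMPARE_OP bool(<) → 3 vs 4 = True. Stack: [True]
POP_JUMP_IF_FALSE → pop True; no jump. Stack: []
LOAD_FAST k → push 768. Stack: [768]
LOAD_CONST → push 2. Stack: [768, 2]
BINARY_OP << → 768 << 2 = 3072. Stack: [3072]
STORE_FAST k → k=3072. Stack: []
LOAD_FAST i → push 3. Stack: [3]
LOAD_CONST → push 1. Stack: [3, 1]
BINARY_OP + → 3 + 1 = 4. Stack: [4]
STORE_FAST i → i=4. Stack: []
LOAD_FAST i → push 4. Stack: [4]
LOAD_CONST → push 4. Stack: [4, 4]
COMPARE_OP bool(<) → 4 vs 4 = False. Stack: [False]
POP_JUMP_IF_FALSE → pop False; jump. Stack: []
LOAD_FAST k → push 3072. Stack: [3072]
RETURN_VALUE → return 3072.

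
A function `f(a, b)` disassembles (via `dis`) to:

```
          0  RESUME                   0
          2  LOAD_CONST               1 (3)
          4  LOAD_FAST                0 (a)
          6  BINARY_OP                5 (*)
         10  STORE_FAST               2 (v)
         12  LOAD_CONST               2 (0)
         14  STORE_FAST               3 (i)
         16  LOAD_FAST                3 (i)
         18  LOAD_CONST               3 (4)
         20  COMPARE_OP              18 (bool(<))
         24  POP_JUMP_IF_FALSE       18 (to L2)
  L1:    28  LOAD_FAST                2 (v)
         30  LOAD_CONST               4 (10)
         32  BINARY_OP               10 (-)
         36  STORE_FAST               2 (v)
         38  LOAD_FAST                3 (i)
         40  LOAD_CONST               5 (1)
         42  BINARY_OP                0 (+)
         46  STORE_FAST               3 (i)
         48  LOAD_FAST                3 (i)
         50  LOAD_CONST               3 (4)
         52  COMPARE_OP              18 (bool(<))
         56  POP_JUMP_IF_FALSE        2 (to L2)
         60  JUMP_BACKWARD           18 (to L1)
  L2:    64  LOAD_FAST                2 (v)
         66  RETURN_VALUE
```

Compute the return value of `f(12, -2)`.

LOAD_CONST → push 3. Stack: [3]
LOAD_FAST a → push 12. Stack: [3, 12]
BINARY_OP * → 3 * 12 = 36. Stack: [36]
STORE_FAST v → v=36. Stack: []
LOAD_CONST → push 0. Stack: [0]
STORE_FAST i → i=0. Stack: []
LOAD_FAST i → push 0. Stack: [0]
LOAD_CONST → push 4. Stack: [0, 4]
COMPARE_OP bool(<) → 0 vs 4 = True. Stack: [True]
POP_JUMP_IF_FALSE → pop True; no jump. Stack: []
LOAD_FAST v → push 36. Stack: [36]
LOAD_CONST → push 10. Stack: [36, 10]
BINARY_OP - → 36 - 10 = 26. Stack: [26]
STORE_FAST v → v=26. Stack: []
LOAD_FAST i → push 0. Stack: [0]
LOAD_CONST → push 1. Stack: [0, 1]
BINARY_OP + → 0 + 1 = 1. Stack: [1]
STORE_FAST i → i=1. Stack: []
LOAD_FAST i → push 1. Stack: [1]
LOAD_CONST → push 4. Stack: [1, 4]
COMPARE_OP bool(<) → 1 vs 4 = True. Stack: [True]
POP_JUMP_IF_FALSE → pop True; no jump. Stack: []
LOAD_FAST v → push 26. Stack: [26]
LOAD_CONST → push 10. Stack: [26, 10]
BINARY_OP - → 26 - 10 = 16. Stack: [16]
STORE_FAST v → v=16. Stack: []
LOAD_FAST i → push 1. Stack: [1]
LOAD_CONST → push 1. Stack: [1, 1]
BINARY_OP + → 1 + 1 = 2. Stack: [2]
STORE_FAST i → i=2. Stack: []
LOAD_FAST i → push 2. Stack: [2]
LOAD_CONST → push 4. Stack: [2, 4]
COMPARE_OP bool(<) → 2 vs 4 = True. Stack: [True]
POP_JUMP_IF_FALSE → pop True; no jump. Stack: []
LOAD_FAST v → push 16. Stack: [16]
LOAD_CONST → push 10. Stack: [16, 10]
BINARY_OP - → 16 - 10 = 6. Stack: [6]
STORE_FAST v → v=6. Stack: []
LOAD_FAST i → push 2. Stack: [2]
LOAD_CONST → push 1. Stack: [2, 1]
BINARY_OP + → 2 + 1 = 3. Stack: [3]
STORE_FAST i → i=3. Stack: []
LOAD_FAST i → push 3. Stack: [3]
LOAD_CONST → push 4. Stack: [3, 4]
COMPARE_OP bool(<) → 3 vs 4 = True. Stack: [True]
POP_JUMP_IF_FALSE → pop True; no jump. Stack: []
LOAD_FAST v → push 6. Stack: [6]
LOAD_CONST → push 10. Stack: [6, 10]
BINARY_OP - → 6 - 10 = -4. Stack: [-4]
STORE_FAST v → v=-4. Stack: []
LOAD_FAST i → push 3. Stack: [3]
LOAD_CONST → push 1. Stack: [3, 1]
BINARY_OP + → 3 + 1 = 4. Stack: [4]
STORE_FAST i → i=4. Stack: []
LOAD_FAST i → push 4. Stack: [4]
LOAD_CONST → push 4. Stack: [4, 4]
COMPARE_OP bool(<) → 4 vs 4 = False. Stack: [False]
POP_JUMP_IF_FALSE → pop False; jump. Stack: []
LOAD_FAST v → push -4. Stack: [-4]
RETURN_VALUE → return -4.

-4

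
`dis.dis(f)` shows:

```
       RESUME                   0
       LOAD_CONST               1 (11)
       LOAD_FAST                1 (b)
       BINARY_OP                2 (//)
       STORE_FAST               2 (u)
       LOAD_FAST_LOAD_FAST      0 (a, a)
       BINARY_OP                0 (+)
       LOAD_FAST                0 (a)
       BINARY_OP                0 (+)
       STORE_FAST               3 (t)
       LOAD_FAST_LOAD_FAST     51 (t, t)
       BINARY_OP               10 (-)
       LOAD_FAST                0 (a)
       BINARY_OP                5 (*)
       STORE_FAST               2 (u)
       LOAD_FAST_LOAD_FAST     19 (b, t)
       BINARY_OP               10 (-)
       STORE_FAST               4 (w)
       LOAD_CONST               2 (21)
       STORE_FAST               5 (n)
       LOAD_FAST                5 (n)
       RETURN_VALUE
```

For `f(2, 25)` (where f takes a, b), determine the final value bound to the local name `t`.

6

LOAD_CONST → push 11. Stack: [11]
LOAD_FAST b → push 25. Stack: [11, 25]
BINARY_OP // → 11 // 25 = 0. Stack: [0]
STORE_FAST u → u=0. Stack: []
LOAD_FAST_LOAD_FAST a,a → push 2,2. Stack: [2, 2]
BINARY_OP + → 2 + 2 = 4. Stack: [4]
LOAD_FAST a → push 2. Stack: [4, 2]
BINARY_OP + → 4 + 2 = 6. Stack: [6]
STORE_FAST t → t=6. Stack: []
LOAD_FAST_LOAD_FAST t,t → push 6,6. Stack: [6, 6]
BINARY_OP - → 6 - 6 = 0. Stack: [0]
LOAD_FAST a → push 2. Stack: [0, 2]
BINARY_OP * → 0 * 2 = 0. Stack: [0]
STORE_FAST u → u=0. Stack: []
LOAD_FAST_LOAD_FAST b,t → push 25,6. Stack: [25, 6]
BINARY_OP - → 25 - 6 = 19. Stack: [19]
STORE_FAST w → w=19. Stack: []
LOAD_CONST → push 21. Stack: [21]
STORE_FAST n → n=21. Stack: []
LOAD_FAST n → push 21. Stack: [21]
RETURN_VALUE → return 21.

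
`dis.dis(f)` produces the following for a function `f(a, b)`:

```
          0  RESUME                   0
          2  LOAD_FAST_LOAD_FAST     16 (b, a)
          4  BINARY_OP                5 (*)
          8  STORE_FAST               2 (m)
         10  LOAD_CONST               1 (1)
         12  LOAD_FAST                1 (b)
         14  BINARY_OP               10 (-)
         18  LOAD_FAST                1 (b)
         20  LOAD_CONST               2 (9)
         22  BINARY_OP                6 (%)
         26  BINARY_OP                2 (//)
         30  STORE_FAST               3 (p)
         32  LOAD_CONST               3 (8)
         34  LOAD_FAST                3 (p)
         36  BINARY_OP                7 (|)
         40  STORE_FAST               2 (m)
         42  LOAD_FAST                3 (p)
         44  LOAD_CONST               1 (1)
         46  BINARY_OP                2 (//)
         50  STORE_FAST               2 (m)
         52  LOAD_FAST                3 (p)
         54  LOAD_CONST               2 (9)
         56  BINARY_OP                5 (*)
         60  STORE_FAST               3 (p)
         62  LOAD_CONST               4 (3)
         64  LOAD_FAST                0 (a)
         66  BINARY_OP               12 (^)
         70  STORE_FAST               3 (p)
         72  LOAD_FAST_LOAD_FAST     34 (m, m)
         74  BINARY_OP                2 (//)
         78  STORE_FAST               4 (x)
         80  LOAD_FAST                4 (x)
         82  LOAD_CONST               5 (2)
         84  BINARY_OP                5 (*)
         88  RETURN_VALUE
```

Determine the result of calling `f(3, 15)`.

LOAD_FAST_LOAD_FAST b,a → push 15,3. Stack: [15, 3]
BINARY_OP * → 15 * 3 = 45. Stack: [45]
STORE_FAST m → m=45. Stack: []
LOAD_CONST → push 1. Stack: [1]
LOAD_FAST b → push 15. Stack: [1, 15]
BINARY_OP - → 1 - 15 = -14. Stack: [-14]
LOAD_FAST b → push 15. Stack: [-14, 15]
LOAD_CONST → push 9. Stack: [-14, 15, 9]
BINARY_OP % → 15 % 9 = 6. Stack: [-14, 6]
BINARY_OP // → -14 // 6 = -3. Stack: [-3]
STORE_FAST p → p=-3. Stack: []
LOAD_CONST → push 8. Stack: [8]
LOAD_FAST p → push -3. Stack: [8, -3]
BINARY_OP | → 8 | -3 = -3. Stack: [-3]
STORE_FAST m → m=-3. Stack: []
LOAD_FAST p → push -3. Stack: [-3]
LOAD_CONST → push 1. Stack: [-3, 1]
BINARY_OP // → -3 // 1 = -3. Stack: [-3]
STORE_FAST m → m=-3. Stack: []
LOAD_FAST p → push -3. Stack: [-3]
LOAD_CONST → push 9. Stack: [-3, 9]
BINARY_OP * → -3 * 9 = -27. Stack: [-27]
STORE_FAST p → p=-27. Stack: []
LOAD_CONST → push 3. Stack: [3]
LOAD_FAST a → push 3. Stack: [3, 3]
BINARY_OP ^ → 3 ^ 3 = 0. Stack: [0]
STORE_FAST p → p=0. Stack: []
LOAD_FAST_LOAD_FAST m,m → push -3,-3. Stack: [-3, -3]
BINARY_OP // → -3 // -3 = 1. Stack: [1]
STORE_FAST x → x=1. Stack: []
LOAD_FAST x → push 1. Stack: [1]
LOAD_CONST → push 2. Stack: [1, 2]
BINARY_OP * → 1 * 2 = 2. Stack: [2]
RETURN_VALUE → return 2.

2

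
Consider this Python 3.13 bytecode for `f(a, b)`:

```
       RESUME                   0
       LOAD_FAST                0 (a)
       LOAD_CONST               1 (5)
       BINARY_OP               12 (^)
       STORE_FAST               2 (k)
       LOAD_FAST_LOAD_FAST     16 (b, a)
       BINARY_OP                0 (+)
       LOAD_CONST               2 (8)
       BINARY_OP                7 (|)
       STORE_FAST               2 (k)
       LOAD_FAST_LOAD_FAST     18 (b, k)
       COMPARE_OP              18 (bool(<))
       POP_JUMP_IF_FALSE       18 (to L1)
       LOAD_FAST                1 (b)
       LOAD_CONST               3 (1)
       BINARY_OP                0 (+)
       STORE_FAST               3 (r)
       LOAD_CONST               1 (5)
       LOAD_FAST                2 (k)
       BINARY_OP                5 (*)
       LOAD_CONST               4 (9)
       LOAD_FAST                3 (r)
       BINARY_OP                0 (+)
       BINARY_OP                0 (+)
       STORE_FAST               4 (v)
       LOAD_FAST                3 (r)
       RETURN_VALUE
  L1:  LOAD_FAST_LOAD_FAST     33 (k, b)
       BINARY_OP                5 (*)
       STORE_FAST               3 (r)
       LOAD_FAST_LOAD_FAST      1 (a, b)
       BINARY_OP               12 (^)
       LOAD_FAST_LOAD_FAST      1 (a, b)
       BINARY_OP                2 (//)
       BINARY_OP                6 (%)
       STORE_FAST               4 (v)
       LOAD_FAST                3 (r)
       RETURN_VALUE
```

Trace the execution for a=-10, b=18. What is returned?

LOAD_FAST a → push -10. Stack: [-10]
LOAD_CONST → push 5. Stack: [-10, 5]
BINARY_OP ^ → -10 ^ 5 = -13. Stack: [-13]
STORE_FAST k → k=-13. Stack: []
LOAD_FAST_LOAD_FAST b,a → push 18,-10. Stack: [18, -10]
BINARY_OP + → 18 + -10 = 8. Stack: [8]
LOAD_CONST → push 8. Stack: [8, 8]
BINARY_OP | → 8 | 8 = 8. Stack: [8]
STORE_FAST k → k=8. Stack: []
LOAD_FAST_LOAD_FAST b,k → push 18,8. Stack: [18, 8]
COMPARE_OP bool(<) → 18 vs 8 = False. Stack: [False]
POP_JUMP_IF_FALSE → pop False; jump. Stack: []
LOAD_FAST_LOAD_FAST k,b → push 8,18. Stack: [8, 18]
BINARY_OP * → 8 * 18 = 144. Stack: [144]
STORE_FAST r → r=144. Stack: []
LOAD_FAST_LOAD_FAST a,b → push -10,18. Stack: [-10, 18]
BINARY_OP ^ → -10 ^ 18 = -28. Stack: [-28]
LOAD_FAST_LOAD_FAST a,b → push -10,18. Stack: [-28, -10, 18]
BINARY_OP // → -10 // 18 = -1. Stack: [-28, -1]
BINARY_OP % → -28 % -1 = 0. Stack: [0]
STORE_FAST v → v=0. Stack: []
LOAD_FAST r → push 144. Stack: [144]
RETURN_VALUE → return 144.

144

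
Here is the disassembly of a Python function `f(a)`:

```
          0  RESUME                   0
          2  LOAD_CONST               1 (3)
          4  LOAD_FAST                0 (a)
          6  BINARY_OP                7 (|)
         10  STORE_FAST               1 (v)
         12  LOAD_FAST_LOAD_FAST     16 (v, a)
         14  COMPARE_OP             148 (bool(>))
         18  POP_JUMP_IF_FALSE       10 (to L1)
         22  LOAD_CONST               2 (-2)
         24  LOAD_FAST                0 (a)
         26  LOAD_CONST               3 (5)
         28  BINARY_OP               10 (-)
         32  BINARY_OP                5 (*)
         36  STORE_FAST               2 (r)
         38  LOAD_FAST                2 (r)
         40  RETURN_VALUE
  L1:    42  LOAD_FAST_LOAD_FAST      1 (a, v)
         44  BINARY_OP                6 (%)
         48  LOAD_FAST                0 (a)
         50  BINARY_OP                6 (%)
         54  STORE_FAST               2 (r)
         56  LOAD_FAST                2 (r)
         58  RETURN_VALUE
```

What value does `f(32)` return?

-54

LOAD_CONST → push 3. Stack: [3]
LOAD_FAST a → push 32. Stack: [3, 32]
BINARY_OP | → 3 | 32 = 35. Stack: [35]
STORE_FAST v → v=35. Stack: []
LOAD_FAST_LOAD_FAST v,a → push 35,32. Stack: [35, 32]
COMPARE_OP bool(>) → 35 vs 32 = True. Stack: [True]
POP_JUMP_IF_FALSE → pop True; no jump. Stack: []
LOAD_CONST → push -2. Stack: [-2]
LOAD_FAST a → push 32. Stack: [-2, 32]
LOAD_CONST → push 5. Stack: [-2, 32, 5]
BINARY_OP - → 32 - 5 = 27. Stack: [-2, 27]
BINARY_OP * → -2 * 27 = -54. Stack: [-54]
STORE_FAST r → r=-54. Stack: []
LOAD_FAST r → push -54. Stack: [-54]
RETURN_VALUE → return -54.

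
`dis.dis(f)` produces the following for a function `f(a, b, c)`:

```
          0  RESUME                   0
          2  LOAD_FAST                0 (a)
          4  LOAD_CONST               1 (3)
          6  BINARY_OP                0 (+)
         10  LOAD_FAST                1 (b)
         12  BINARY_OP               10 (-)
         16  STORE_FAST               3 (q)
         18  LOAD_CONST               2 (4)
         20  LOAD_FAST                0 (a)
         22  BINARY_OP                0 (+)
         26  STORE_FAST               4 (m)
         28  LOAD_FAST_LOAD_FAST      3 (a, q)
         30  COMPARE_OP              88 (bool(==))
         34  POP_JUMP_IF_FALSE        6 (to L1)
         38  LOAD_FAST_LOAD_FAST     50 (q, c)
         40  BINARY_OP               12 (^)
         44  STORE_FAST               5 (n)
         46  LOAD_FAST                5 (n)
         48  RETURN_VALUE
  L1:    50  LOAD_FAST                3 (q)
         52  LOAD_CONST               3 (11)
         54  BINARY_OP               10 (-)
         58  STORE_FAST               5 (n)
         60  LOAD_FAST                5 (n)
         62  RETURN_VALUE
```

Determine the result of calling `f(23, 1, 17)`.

14

LOAD_FAST a → push 23. Stack: [23]
LOAD_CONST → push 3. Stack: [23, 3]
BINARY_OP + → 23 + 3 = 26. Stack: [26]
LOAD_FAST b → push 1. Stack: [26, 1]
BINARY_OP - → 26 - 1 = 25. Stack: [25]
STORE_FAST q → q=25. Stack: []
LOAD_CONST → push 4. Stack: [4]
LOAD_FAST a → push 23. Stack: [4, 23]
BINARY_OP + → 4 + 23 = 27. Stack: [27]
STORE_FAST m → m=27. Stack: []
LOAD_FAST_LOAD_FAST a,q → push 23,25. Stack: [23, 25]
COMPARE_OP bool(==) → 23 vs 25 = False. Stack: [False]
POP_JUMP_IF_FALSE → pop False; jump. Stack: []
LOAD_FAST q → push 25. Stack: [25]
LOAD_CONST → push 11. Stack: [25, 11]
BINARY_OP - → 25 - 11 = 14. Stack: [14]
STORE_FAST n → n=14. Stack: []
LOAD_FAST n → push 14. Stack: [14]
RETURN_VALUE → return 14.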